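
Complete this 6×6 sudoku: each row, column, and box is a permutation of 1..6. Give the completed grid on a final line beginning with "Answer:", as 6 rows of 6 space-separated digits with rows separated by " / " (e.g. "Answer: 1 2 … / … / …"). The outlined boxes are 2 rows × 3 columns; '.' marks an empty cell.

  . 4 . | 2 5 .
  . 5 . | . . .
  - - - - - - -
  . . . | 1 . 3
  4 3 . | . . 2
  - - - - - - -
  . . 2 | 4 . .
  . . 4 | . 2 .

Step 1. [r4c5∈{6}] r4c5 is down to just 6. So r4c5=6.
Step 2. [r2c1∈{1,2,3,6}] across row 2, 2 lands solely at r2c1 ⇒ r2c1=2.
Step 3. [r4c3∈{1,5}] r4c3 is the only open cell in row 4 admitting 1 ⇒ r4c3=1.
Step 4. [r1c1∈{1,3,6}] r1c1 is the only open cell in box 1 admitting 1, so r1c1=1.
Step 5. [r1c6∈{6}] r1c6 has the single candidate 6, so r1c6=6.
Step 6. [r6c4∈{3,5,6}] col 4 places 6 nowhere but r6c4, so r6c4=6.
Step 7. [r5c5∈{1,3}] 3 has one home in box 6: r5c5, so r5c5=3.
Step 8. [r2c5∈{1,4}] r2c5 is the only open cell in col 5 admitting 1. So r2c5=1.
Step 9. [r6c2∈{1}] r6c2 has the single candidate 1 ⇒ r6c2=1.
Step 10. [r3c3∈{5,6}] 5 has one home in col 3: r3c3. So r3c3=5.
Step 11. [r3c1∈{6}] nothing but 6 survives at r3c1 ⇒ r3c1=6.
Step 12. [r5c1∈{5}] nothing but 5 survives at r5c1. So r5c1=5.
Step 13. [r1c3∈{3}] r1c3 is down to just 3. So r1c3=3.
Step 14. [r6c1∈{3}] r6c1's peers cover all but 3 ⇒ r6c1=3.
Step 15. [r4c4∈{5}] r4c4 has the single candidate 5 ⇒ r4c4=5.
Step 16. [r3c2∈{2}] r3c2 is down to just 2. So r3c2=2.
Step 17. [r6c6∈{5}] only 5 remains possible at r6c6. So r6c6=5.
Step 18. [r2c4∈{3}] r2c4's peers cover all but 3, so r2c4=3.
Step 19. [r5c6∈{1}] only 1 remains possible at r5c6 ⇒ r5c6=1.
Step 20. [r5c2∈{6}] nothing but 6 survives at r5c2, so r5c2=6.
Step 21. [r2c3∈{6}] only 6 remains possible at r2c3 ⇒ r2c3=6.
Step 22. [r2c6∈{4}] r2c6's peers cover all but 4 ⇒ r2c6=4.
Step 23. [r3c5∈{4}] r3c5 is down to just 4, so r3c5=4.

Answer: 1 4 3 2 5 6 / 2 5 6 3 1 4 / 6 2 5 1 4 3 / 4 3 1 5 6 2 / 5 6 2 4 3 1 / 3 1 4 6 2 5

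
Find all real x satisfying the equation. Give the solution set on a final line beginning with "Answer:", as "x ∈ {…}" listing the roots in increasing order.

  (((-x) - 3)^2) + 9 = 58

Step 1. [(((-x) - 3)^2) + 9 = 58] the outer +9 inverts by subtracting 9. So sub: ((-x) - 3)^2 = 49.
Step 2. [((-x) - 3)^2 = 49] LHS squared, RHS 49 ≥ 0: apply √ (±) ⇒ sqrt: (-x) - 3 = 7 or -7.
Step 3. [(-x) - 3 = 7 or -7] add 3: x sits inside (… - 3). So sub: -x = 10 or -4.
Step 4. [-x = 10 or -4] LHS negated; negate both sides ⇒ neg: x = -10 or 4.

Answer: x ∈ {-10, 4}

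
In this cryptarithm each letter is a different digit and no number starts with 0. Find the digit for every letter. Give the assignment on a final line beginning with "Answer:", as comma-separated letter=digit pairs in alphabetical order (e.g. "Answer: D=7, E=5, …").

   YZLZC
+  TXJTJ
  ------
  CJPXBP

Step 1. [col 1: C + J ≡ P (mod 10)] no forcing yet in column 1 (carry-in 0); J=2 is free and consistent — try it. So J=2.
Step 2. [col 1: C + J ≡ P (mod 10)] no forcing yet in column 1 (carry-in 0); C=1 is free and consistent — try it ⇒ C=1.
Step 3. [col 1: C + J ≡ P (mod 10)] column 1: given C=1, J=2, carry-in 0, and digits 1,2 already taken and all letters distinct, C+J≡P (mod 10) forces P=3. So P=3.
Step 4. [col 2: Z + T ≡ B (mod 10)] column 2 (Z + T ≡ B (mod 10), carry-in 0) doesn't pin Z yet; pick Z=5 and continue ⇒ Z=5.
Step 5. [col 2: Z + T ≡ B (mod 10)] column 2 (Z + T ≡ B (mod 10), carry-in 0) doesn't pin B yet; pick B=9 and continue ⇒ B=9.
Step 6. [col 2: Z + T ≡ B (mod 10)] in column 2 we have Z+T≡B with carry-in 0; given Z=5, B=9 and digits 1,2,3,5,9 already taken and all letters distinct, that pins T to 4. So T=4.
Step 7. [col 3: L + J ≡ X (mod 10)] column 3 (L + J ≡ X (mod 10), carry-in 0) doesn't pin X yet; pick X=8 and continue ⇒ X=8.
Step 8. [col 3: L + J ≡ X (mod 10)] in column 3 we have L+J≡X with carry-in 0; given J=2, X=8 and digits 1,2,3,4,5,8,9 already taken and all letters distinct, that pins L to 6. So L=6.
Step 9. [col 5: Y + T ≡ J (mod 10)] column 5 reads Y+T+carry(1)=J with T=4, J=2; with digits 1,2,3,4,5,6,8,9 already taken and all letters distinct, the only value for Y is 7. So Y=7.

Answer: B=9, C=1, J=2, L=6, P=3, T=4, X=8, Y=7, Z=5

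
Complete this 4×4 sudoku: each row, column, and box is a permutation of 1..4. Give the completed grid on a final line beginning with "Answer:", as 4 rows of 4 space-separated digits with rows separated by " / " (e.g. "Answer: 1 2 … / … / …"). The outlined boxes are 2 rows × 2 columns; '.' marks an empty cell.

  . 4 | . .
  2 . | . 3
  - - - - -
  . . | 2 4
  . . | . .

Step 1. [r4c4∈{1}] r4c4 has the single candidate 1 ⇒ r4c4=1.
Step 2. [r2c2∈{1}] r2c2's peers cover all but 1. So r2c2=1.
Step 3. [r3c2∈{3}] r3c2 is down to just 3. So r3c2=3.
Step 4. [r4c3∈{3}] r4c3 has the single candidate 3. So r4c3=3.
Step 5. [r3c1∈{1}] r3c1 is down to just 1, so r3c1=1.
Step 6. [r1c4∈{2}] nothing but 2 survives at r1c4 ⇒ r1c4=2.
Step 7. [r4c1∈{4}] r4c1 is down to just 4 ⇒ r4c1=4.
Step 8. [r4c2∈{2}] r4c2's peers cover all but 2. So r4c2=2.
Step 9. [r2c3∈{4}] nothing but 4 survives at r2c3 ⇒ r2c3=4.
Step 10. [r1c3∈{1}] r1c3 has the single candidate 1, so r1c3=1.
Step 11. [r1c1∈{3}] r1c1's peers cover all but 3 ⇒ r1c1=3.

Answer: 3 4 1 2 / 2 1 4 3 / 1 3 2 4 / 4 2 3 1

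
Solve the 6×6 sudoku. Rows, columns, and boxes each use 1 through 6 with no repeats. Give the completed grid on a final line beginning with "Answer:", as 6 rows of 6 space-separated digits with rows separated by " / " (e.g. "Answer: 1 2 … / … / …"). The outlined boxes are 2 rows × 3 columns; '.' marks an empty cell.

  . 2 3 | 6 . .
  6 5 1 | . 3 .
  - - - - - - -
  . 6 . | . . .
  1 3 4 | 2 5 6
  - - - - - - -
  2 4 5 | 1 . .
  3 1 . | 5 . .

Step 1. [r2c4∈{4}] nothing but 4 survives at r2c4, so r2c4=4.
Step 2. [r6c5∈{2,4,6}] r6c5 is the only open cell in col 5 admitting 2 ⇒ r6c5=2.
Step 3. [r1c5∈{1}] only 1 remains possible at r1c5 ⇒ r1c5=1.
Step 4. [r3c6∈{1,3,4}] across row 3, 1 lands solely at r3c6 ⇒ r3c6=1.
Step 5. [r6c3∈{6}] r6c3's peers cover all but 6, so r6c3=6.
Step 6. [r5c6∈{3}] r5c6 is down to just 3. So r5c6=3.
Step 7. [r3c5∈{4}] r3c5 has the single candidate 4, so r3c5=4.
Step 8. [r1c6∈{5}] nothing but 5 survives at r1c6. So r1c6=5.
Step 9. [r3c4∈{3}] r3c4 is down to just 3 ⇒ r3c4=3.
Step 10. [r3c1∈{5}] nothing but 5 survives at r3c1. So r3c1=5.
Step 11. [r5c5∈{6}] only 6 remains possible at r5c5 ⇒ r5c5=6.
Step 12. [r2c6∈{2}] only 2 remains possible at r2c6. So r2c6=2.
Step 13. [r3c3∈{2}] r3c3 has the single candidate 2 ⇒ r3c3=2.
Step 14. [r1c1∈{4}] only 4 remains possible at r1c1, so r1c1=4.
Step 15. [r6c6∈{4}] nothing but 4 survives at r6c6, so r6c6=4.

Answer: 4 2 3 6 1 5 / 6 5 1 4 3 2 / 5 6 2 3 4 1 / 1 3 4 2 5 6 / 2 4 5 1 6 3 / 3 1 6 5 2 4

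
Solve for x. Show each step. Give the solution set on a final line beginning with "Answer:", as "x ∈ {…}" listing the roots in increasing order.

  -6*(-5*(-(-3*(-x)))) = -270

Step 1. [-6*(-5*(-(-3*(-x)))) = -270] LHS = -6·(…); ÷-6 both sides, so div: -5*(-(-3*(-x))) = 45.
Step 2. [-5*(-(-3*(-x))) = 45] LHS = -5·(…); ÷-5 both sides ⇒ div: -(-3*(-x)) = -9.
Step 3. [-(-3*(-x)) = -9] flip signs both sides. So neg: -3*(-x) = 9.
Step 4. [-3*(-x) = 9] divide by the outer -3. So div: -x = -3.
Step 5. [-x = -3] leading − — multiply by −1, so neg: x = 3.

Answer: x ∈ {3}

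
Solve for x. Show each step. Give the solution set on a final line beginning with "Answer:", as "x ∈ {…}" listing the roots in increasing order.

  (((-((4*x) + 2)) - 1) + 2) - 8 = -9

Step 1. [(((-((4*x) + 2)) - 1) + 2) - 8 = -9] the outer -8 inverts by adding 8. So sub: ((-((4*x) + 2)) - 1) + 2 = -1.
Step 2. [((-((4*x) + 2)) - 1) + 2 = -1] subtract 2: x sits inside (… + 2). So sub: (-((4*x) + 2)) - 1 = -3.
Step 3. [(-((4*x) + 2)) - 1 = -3] add 1: x sits inside (… - 1). So sub: -((4*x) + 2) = -2.
Step 4. [-((4*x) + 2) = -2] leading − — multiply by −1. So neg: (4*x) + 2 = 2.
Step 5. [(4*x) + 2 = 2] 2 comes off first (subtract 2), so sub: 4*x = 0.
Step 6. [4*x = 0] 4 out front; divide by 4. So div: x = 0.

Answer: x ∈ {0}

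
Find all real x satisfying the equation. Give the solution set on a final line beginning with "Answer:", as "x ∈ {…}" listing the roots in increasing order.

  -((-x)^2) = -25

Step 1. [-((-x)^2) = -25] flip signs both sides, so neg: (-x)^2 = 25.
Step 2. [(-x)^2 = 25] 25 ≥ 0, LHS is (·)² — take ±√. So sqrt: -x = 5 or -5.
Step 3. [-x = 5 or -5] leading − — multiply by −1, so neg: x = -5 or 5.

Answer: x ∈ {-5, 5}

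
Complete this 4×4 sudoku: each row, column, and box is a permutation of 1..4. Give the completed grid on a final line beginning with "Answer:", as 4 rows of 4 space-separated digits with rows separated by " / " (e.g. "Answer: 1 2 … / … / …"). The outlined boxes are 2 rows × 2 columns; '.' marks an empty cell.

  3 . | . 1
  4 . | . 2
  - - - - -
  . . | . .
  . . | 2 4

Step 1. [r3c2∈{1,2,3,4}] row 3 places 4 nowhere but r3c2, so r3c2=4.
Step 2. [r3c3∈{1,3}] r3c3 is the only open cell in col 3 admitting 1 ⇒ r3c3=1.
Step 3. [r4c1∈{1}] r4c1 is down to just 1 ⇒ r4c1=1.
Step 4. [r2c2∈{1}] nothing but 1 survives at r2c2. So r2c2=1.
Step 5. [r1c2∈{2}] only 2 remains possible at r1c2, so r1c2=2.
Step 6. [r4c2∈{3}] r4c2's peers cover all but 3, so r4c2=3.
Step 7. [r3c4∈{3}] r3c4 has the single candidate 3 ⇒ r3c4=3.
Step 8. [r3c1∈{2}] r3c1 has the single candidate 2 ⇒ r3c1=2.
Step 9. [r2c3∈{3}] r2c3's peers cover all but 3, so r2c3=3.
Step 10. [r1c3∈{4}] r1c3 is down to just 4. So r1c3=4.

Answer: 3 2 4 1 / 4 1 3 2 / 2 4 1 3 / 1 3 2 4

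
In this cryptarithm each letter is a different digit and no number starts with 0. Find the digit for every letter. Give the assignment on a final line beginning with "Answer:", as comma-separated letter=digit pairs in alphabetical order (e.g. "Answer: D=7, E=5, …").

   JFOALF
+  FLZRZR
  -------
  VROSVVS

Step 1. [col 1: F + R ≡ S (mod 10)] no forcing yet in column 1 (carry-in 0); S=9 is free and consistent — try it, so S=9.
Step 2. [V] V is the leading digit of a 7-digit sum of two 6-digit numbers; the final carry is exactly 1, so V=1.
Step 3. [col 1: F + R ≡ S (mod 10)] F=7 is one option consistent with column 1 (F + R ≡ S (mod 10), carry-in 0) — take it, so F=7.
Step 4. [col 1: F + R ≡ S (mod 10)] column 1: given F=7, S=9, carry-in 0, and digits 1,7,9 already taken and all letters distinct, F+R≡S (mod 10) forces R=2, so R=2.
Step 5. [col 2: L + Z ≡ V (mod 10)] column 2 (L + Z ≡ V (mod 10), carry-in 0) doesn't pin L yet; pick L=6 and continue. So L=6.
Step 6. [col 2: L + Z ≡ V (mod 10)] in column 2 we have L+Z≡V with carry-in 0; given L=6, V=1 and digits 1,2,6,7,9 already taken and all letters distinct, that pins Z to 5. So Z=5.
Step 7. [col 3: A + R ≡ V (mod 10)] column 3: given R=2, V=1, carry-in 1, and digits 1,2,5,6,7,9 already taken and all letters distinct, A+R≡V (mod 10) forces A=8, so A=8.
Step 8. [col 4: O + Z ≡ S (mod 10)] column 4 reads O+Z+carry(1)=S with Z=5, S=9; with digits 1,2,5,6,7,8,9 already taken and all letters distinct, the only value for O is 3 ⇒ O=3.
Step 9. [col 6: J + F ≡ R (mod 10)] from column 6 (F=7, R=2, carry-in 1, digits 1,2,3,5,6,7,8,9 already taken and all letters distinct): J must equal 4, so J=4.

Answer: A=8, F=7, J=4, L=6, O=3, R=2, S=9, V=1, Z=5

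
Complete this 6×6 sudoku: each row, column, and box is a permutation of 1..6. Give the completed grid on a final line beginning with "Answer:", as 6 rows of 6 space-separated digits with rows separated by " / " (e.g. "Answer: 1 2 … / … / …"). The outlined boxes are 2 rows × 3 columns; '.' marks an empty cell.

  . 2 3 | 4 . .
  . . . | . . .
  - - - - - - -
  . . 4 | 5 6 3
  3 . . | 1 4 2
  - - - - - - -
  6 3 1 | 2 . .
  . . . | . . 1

Step 1. [r5c5∈{5}] only 5 remains possible at r5c5, so r5c5=5.
Step 2. [r1c6∈{5,6}] across row 1, 6 lands solely at r1c6, so r1c6=6.
Step 3. [r1c1∈{1,5}] r1c1 is the only open cell in row 1 admitting 5 ⇒ r1c1=5.
Step 4. [r2c4∈{3}] nothing but 3 survives at r2c4 ⇒ r2c4=3.
Step 5. [r3c1∈{1,2}] r3c1 is the only open cell in row 3 admitting 2. So r3c1=2.
Step 6. [r2c1∈{1,4}] in col 1, 1 fits only at r2c1, so r2c1=1.
Step 7. [r2c2∈{4,6}] in row 2, 4 fits only at r2c2 ⇒ r2c2=4.
Step 8. [r4c2∈{5,6}] 6 has one home in col 2: r4c2 ⇒ r4c2=6.
Step 9. [r4c3∈{5}] r4c3 is down to just 5 ⇒ r4c3=5.
Step 10. [r5c6∈{4}] r5c6 is down to just 4 ⇒ r5c6=4.
Step 11. [r2c3∈{6}] r2c3's peers cover all but 6. So r2c3=6.
Step 12. [r2c5∈{2}] r2c5 has the single candidate 2, so r2c5=2.
Step 13. [r6c3∈{2}] only 2 remains possible at r6c3, so r6c3=2.
Step 14. [r6c4∈{6}] nothing but 6 survives at r6c4 ⇒ r6c4=6.
Step 15. [r3c2∈{1}] nothing but 1 survives at r3c2 ⇒ r3c2=1.
Step 16. [r6c5∈{3}] r6c5 is down to just 3, so r6c5=3.
Step 17. [r6c2∈{5}] r6c2 has the single candidate 5, so r6c2=5.
Step 18. [r6c1∈{4}] r6c1 is down to just 4 ⇒ r6c1=4.
Step 19. [r1c5∈{1}] r1c5's peers cover all but 1, so r1c5=1.
Step 20. [r2c6∈{5}] only 5 remains possible at r2c6 ⇒ r2c6=5.

Answer: 5 2 3 4 1 6 / 1 4 6 3 2 5 / 2 1 4 5 6 3 / 3 6 5 1 4 2 / 6 3 1 2 5 4 / 4 5 2 6 3 1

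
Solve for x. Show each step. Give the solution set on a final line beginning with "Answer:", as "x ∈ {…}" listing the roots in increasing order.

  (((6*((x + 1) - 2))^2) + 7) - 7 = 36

Step 1. [(((6*((x + 1) - 2))^2) + 7) - 7 = 36] add 7: x sits inside (… - 7) ⇒ sub: ((6*((x + 1) - 2))^2) + 7 = 43.
Step 2. [((6*((x + 1) - 2))^2) + 7 = 43] +7 is outermost — subtract 7 both sides. So sub: (6*((x + 1) - 2))^2 = 36.
Step 3. [(6*((x + 1) - 2))^2 = 36] LHS squared, RHS 36 ≥ 0: apply √ (±). So sqrt: 6*((x + 1) - 2) = 6 or -6.
Step 4. [6*((x + 1) - 2) = 6 or -6] 6 out front; divide by 6. So div: (x + 1) - 2 = 1 or -1.
Step 5. [(x + 1) - 2 = 1 or -1] 2 comes off first (add 2). So sub: x + 1 = 3 or 1.
Step 6. [x + 1 = 3 or 1] 1 comes off first (subtract 1) ⇒ sub: x = 2 or 0.

Answer: x ∈ {0, 2}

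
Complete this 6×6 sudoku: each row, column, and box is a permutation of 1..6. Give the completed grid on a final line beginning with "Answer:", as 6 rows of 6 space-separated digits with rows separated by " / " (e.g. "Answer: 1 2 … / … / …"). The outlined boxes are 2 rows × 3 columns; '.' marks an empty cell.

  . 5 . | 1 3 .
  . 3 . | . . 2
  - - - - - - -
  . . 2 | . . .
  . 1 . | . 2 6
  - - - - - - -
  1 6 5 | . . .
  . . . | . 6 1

Step 1. [r3c2∈{4}] nothing but 4 survives at r3c2, so r3c2=4.
Step 2. [r6c4∈{2,3,4,5}] 5 has one home in row 6: r6c4, so r6c4=5.
Step 3. [r1c6∈{4}] only 4 remains possible at r1c6, so r1c6=4.
Step 4. [r3c4∈{3}] nothing but 3 survives at r3c4 ⇒ r3c4=3.
Step 5. [r1c3∈{6}] r1c3 is down to just 6 ⇒ r1c3=6.
Step 6. [r2c1∈{4}] r2c1 is down to just 4. So r2c1=4.
Step 7. [r3c6∈{5}] r3c6 has the single candidate 5. So r3c6=5.
Step 8. [r4c3∈{3}] r4c3 has the single candidate 3, so r4c3=3.
Step 9. [r1c1∈{2}] r1c1 has the single candidate 2, so r1c1=2.
Step 10. [r4c4∈{4}] nothing but 4 survives at r4c4, so r4c4=4.
Step 11. [r2c5∈{5}] r2c5 has the single candidate 5 ⇒ r2c5=5.
Step 12. [r4c1∈{5}] r4c1's peers cover all but 5. So r4c1=5.
Step 13. [r6c3∈{4}] r6c3 has the single candidate 4 ⇒ r6c3=4.
Step 14. [r2c4∈{6}] only 6 remains possible at r2c4. So r2c4=6.
Step 15. [r3c1∈{6}] nothing but 6 survives at r3c1. So r3c1=6.
Step 16. [r6c2∈{2}] nothing but 2 survives at r6c2. So r6c2=2.
Step 17. [r3c5∈{1}] nothing but 1 survives at r3c5 ⇒ r3c5=1.
Step 18. [r5c6∈{3}] nothing but 3 survives at r5c6. So r5c6=3.
Step 19. [r6c1∈{3}] only 3 remains possible at r6c1. So r6c1=3.
Step 20. [r2c3∈{1}] r2c3 is down to just 1. So r2c3=1.
Step 21. [r5c4∈{2}] only 2 remains possible at r5c4. So r5c4=2.
Step 22. [r5c5∈{4}] only 4 remains possible at r5c5. So r5c5=4.

Answer: 2 5 6 1 3 4 / 4 3 1 6 5 2 / 6 4 2 3 1 5 / 5 1 3 4 2 6 / 1 6 5 2 4 3 / 3 2 4 5 6 1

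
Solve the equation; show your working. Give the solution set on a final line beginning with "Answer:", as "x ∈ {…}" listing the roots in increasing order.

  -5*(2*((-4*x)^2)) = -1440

Step 1. [-5*(2*((-4*x)^2)) = -1440] -5 out front; divide by -5 ⇒ div: 2*((-4*x)^2) = 288.
Step 2. [2*((-4*x)^2) = 288] leading coefficient 2: divide by 2 ⇒ div: (-4*x)^2 = 144.
Step 3. [(-4*x)^2 = 144] LHS squared, RHS 144 ≥ 0: apply √ (±), so sqrt: -4*x = 12 or -12.
Step 4. [-4*x = 12 or -12] -4 out front; divide by -4. So div: x = -3 or 3.

Answer: x ∈ {-3, 3}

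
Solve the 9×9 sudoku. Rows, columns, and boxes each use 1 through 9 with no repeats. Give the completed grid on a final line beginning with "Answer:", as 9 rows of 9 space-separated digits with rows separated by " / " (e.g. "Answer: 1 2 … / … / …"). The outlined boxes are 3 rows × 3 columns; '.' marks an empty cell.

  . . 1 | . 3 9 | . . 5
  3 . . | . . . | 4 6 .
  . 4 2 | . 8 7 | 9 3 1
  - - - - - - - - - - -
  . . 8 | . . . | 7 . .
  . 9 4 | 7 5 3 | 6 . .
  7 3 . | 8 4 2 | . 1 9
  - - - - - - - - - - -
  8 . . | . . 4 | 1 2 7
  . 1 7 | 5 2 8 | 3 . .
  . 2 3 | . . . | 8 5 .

Step 1. [r1c1∈{6}] only 6 remains possible at r1c1, so r1c1=6.
Step 2. [r2c5∈{1}] r2c5 has the single candidate 1, so r2c5=1.
Step 3. [r2c2∈{5,7,8}] across row 2, 7 lands solely at r2c2 ⇒ r2c2=7.
Step 4. [r3c4∈{6}] r3c4 is down to just 6. So r3c4=6.
Step 5. [r2c9∈{2,8}] across row 2, 8 lands solely at r2c9 ⇒ r2c9=8.
Step 6. [r6c3∈{5,6}] row 6 places 6 nowhere but r6c3, so r6c3=6.
Step 7. [r8c8∈{4,9}] in col 8, 9 fits only at r8c8, so r8c8=9.
Step 8. [r9c1∈{4,9}] 9 has one home in col 1: r9c1 ⇒ r9c1=9.
Step 9. [r9c9∈{4,6}] across row 9, 4 lands solely at r9c9. So r9c9=4.
Step 10. [r4c2∈{5}] r4c2's peers cover all but 5 ⇒ r4c2=5.
Step 11. [r5c9∈{2}] r5c9 has the single candidate 2, so r5c9=2.
Step 12. [r9c4∈{1}] only 1 remains possible at r9c4 ⇒ r9c4=1.
Step 13. [r9c6∈{6}] only 6 remains possible at r9c6, so r9c6=6.
Step 14. [r4c4∈{9}] nothing but 9 survives at r4c4 ⇒ r4c4=9.
Step 15. [r1c7∈{2}] r1c7 has the single candidate 2 ⇒ r1c7=2.
Step 16. [r2c6∈{5}] r2c6's peers cover all but 5. So r2c6=5.
Step 17. [r4c6∈{1}] r4c6 is down to just 1, so r4c6=1.
Step 18. [r5c8∈{8}] r5c8's peers cover all but 8, so r5c8=8.
Step 19. [r5c1∈{1}] only 1 remains possible at r5c1 ⇒ r5c1=1.
Step 20. [r2c3∈{9}] r2c3's peers cover all but 9 ⇒ r2c3=9.
Step 21. [r7c5∈{9}] r7c5 is down to just 9 ⇒ r7c5=9.
Step 22. [r7c3∈{5}] nothing but 5 survives at r7c3. So r7c3=5.
Step 23. [r7c2∈{6}] only 6 remains possible at r7c2, so r7c2=6.
Step 24. [r7c4∈{3}] r7c4 is down to just 3, so r7c4=3.
Step 25. [r6c7∈{5}] r6c7 is down to just 5 ⇒ r6c7=5.
Step 26. [r2c4∈{2}] r2c4 is down to just 2 ⇒ r2c4=2.
Step 27. [r4c9∈{3}] r4c9's peers cover all but 3, so r4c9=3.
Step 28. [r8c9∈{6}] nothing but 6 survives at r8c9 ⇒ r8c9=6.
Step 29. [r3c1∈{5}] only 5 remains possible at r3c1, so r3c1=5.
Step 30. [r8c1∈{4}] r8c1's peers cover all but 4, so r8c1=4.
Step 31. [r1c8∈{7}] nothing but 7 survives at r1c8. So r1c8=7.
Step 32. [r1c2∈{8}] r1c2 has the single candidate 8, so r1c2=8.
Step 33. [r9c5∈{7}] only 7 remains possible at r9c5. So r9c5=7.
Step 34. [r4c8∈{4}] r4c8's peers cover all but 4. So r4c8=4.
Step 35. [r4c1∈{2}] r4c1 is down to just 2, so r4c1=2.
Step 36. [r1c4∈{4}] r1c4's peers cover all but 4. So r1c4=4.
Step 37. [r4c5∈{6}] only 6 remains possible at r4c5, so r4c5=6.

Answer: 6 8 1 4 3 9 2 7 5 / 3 7 9 2 1 5 4 6 8 / 5 4 2 6 8 7 9 3 1 / 2 5 8 9 6 1 7 4 3 / 1 9 4 7 5 3 6 8 2 / 7 3 6 8 4 2 5 1 9 / 8 6 5 3 9 4 1 2 7 / 4 1 7 5 2 8 3 9 6 / 9 2 3 1 7 6 8 5 4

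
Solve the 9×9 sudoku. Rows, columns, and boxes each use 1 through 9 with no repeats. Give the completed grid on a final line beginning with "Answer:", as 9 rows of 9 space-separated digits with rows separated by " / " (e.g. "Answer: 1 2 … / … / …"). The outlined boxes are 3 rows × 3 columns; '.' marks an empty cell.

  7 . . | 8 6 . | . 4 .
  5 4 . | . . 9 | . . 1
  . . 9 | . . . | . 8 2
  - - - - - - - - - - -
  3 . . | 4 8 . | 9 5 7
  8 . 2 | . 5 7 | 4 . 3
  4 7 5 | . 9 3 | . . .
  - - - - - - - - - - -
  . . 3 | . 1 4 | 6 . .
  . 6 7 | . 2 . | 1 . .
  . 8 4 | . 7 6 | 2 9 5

Step 1. [r2c8∈{3,6,7}] in box 3, 6 fits only at r2c8. So r2c8=6.
Step 2. [r1c3∈{1}] nothing but 1 survives at r1c3. So r1c3=1.
Step 3. [r2c5∈{3}] r2c5's peers cover all but 3. So r2c5=3.
Step 4. [r4c6∈{1,2}] r4c6 is the only open cell in row 4 admitting 2. So r4c6=2.
Step 5. [r1c6∈{5}] nothing but 5 survives at r1c6 ⇒ r1c6=5.
Step 6. [r8c4∈{3,5,9}] r8c4 is the only open cell in row 8 admitting 5, so r8c4=5.
Step 7. [r5c8∈{1}] r5c8's peers cover all but 1. So r5c8=1.
Step 8. [r1c2∈{2,3}] r1c2 is the only open cell in row 1 admitting 2 ⇒ r1c2=2.
Step 9. [r6c4∈{1,6}] row 6 places 1 nowhere but r6c4, so r6c4=1.
Step 10. [r7c9∈{8}] r7c9 is down to just 8, so r7c9=8.
Step 11. [r8c1∈{9}] r8c1 has the single candidate 9. So r8c1=9.
Step 12. [r3c4∈{7}] only 7 remains possible at r3c4. So r3c4=7.
Step 13. [r3c2∈{3}] nothing but 3 survives at r3c2. So r3c2=3.
Step 14. [r4c3∈{6}] nothing but 6 survives at r4c3. So r4c3=6.
Step 15. [r5c2∈{9}] r5c2's peers cover all but 9 ⇒ r5c2=9.
Step 16. [r3c5∈{4}] only 4 remains possible at r3c5. So r3c5=4.
Step 17. [r7c8∈{7}] r7c8 has the single candidate 7. So r7c8=7.
Step 18. [r1c9∈{9}] only 9 remains possible at r1c9 ⇒ r1c9=9.
Step 19. [r2c4∈{2}] only 2 remains possible at r2c4 ⇒ r2c4=2.
Step 20. [r3c6∈{1}] nothing but 1 survives at r3c6 ⇒ r3c6=1.
Step 21. [r9c4∈{3}] only 3 remains possible at r9c4. So r9c4=3.
Step 22. [r2c3∈{8}] r2c3's peers cover all but 8 ⇒ r2c3=8.
Step 23. [r6c9∈{6}] r6c9 is down to just 6. So r6c9=6.
Step 24. [r6c7∈{8}] r6c7 has the single candidate 8. So r6c7=8.
Step 25. [r3c7∈{5}] only 5 remains possible at r3c7. So r3c7=5.
Step 26. [r4c2∈{1}] r4c2 has the single candidate 1 ⇒ r4c2=1.
Step 27. [r8c8∈{3}] r8c8's peers cover all but 3. So r8c8=3.
Step 28. [r8c9∈{4}] r8c9 is down to just 4. So r8c9=4.
Step 29. [r2c7∈{7}] only 7 remains possible at r2c7, so r2c7=7.
Step 30. [r3c1∈{6}] only 6 remains possible at r3c1. So r3c1=6.
Step 31. [r7c1∈{2}] only 2 remains possible at r7c1, so r7c1=2.
Step 32. [r9c1∈{1}] r9c1 has the single candidate 1, so r9c1=1.
Step 33. [r7c2∈{5}] only 5 remains possible at r7c2. So r7c2=5.
Step 34. [r5c4∈{6}] only 6 remains possible at r5c4 ⇒ r5c4=6.
Step 35. [r7c4∈{9}] r7c4's peers cover all but 9, so r7c4=9.
Step 36. [r8c6∈{8}] r8c6's peers cover all but 8 ⇒ r8c6=8.
Step 37. [r1c7∈{3}] r1c7 has the single candidate 3. So r1c7=3.
Step 38. [r6c8∈{2}] r6c8 is down to just 2 ⇒ r6c8=2.

Answer: 7 2 1 8 6 5 3 4 9 / 5 4 8 2 3 9 7 6 1 / 6 3 9 7 4 1 5 8 2 / 3 1 6 4 8 2 9 5 7 / 8 9 2 6 5 7 4 1 3 / 4 7 5 1 9 3 8 2 6 / 2 5 3 9 1 4 6 7 8 / 9 6 7 5 2 8 1 3 4 / 1 8 4 3 7 6 2 9 5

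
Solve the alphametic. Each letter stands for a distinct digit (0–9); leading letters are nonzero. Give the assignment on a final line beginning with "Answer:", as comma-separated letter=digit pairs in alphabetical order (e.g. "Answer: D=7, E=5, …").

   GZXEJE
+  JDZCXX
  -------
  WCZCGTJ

Step 1. [W] adding two 6-digit numbers gives at most 6+1 digits, and here it does — W is that final carry and must be 1, so W=1.
Step 2. [col 1: E + X ≡ J (mod 10)] column 1 (E + X ≡ J (mod 10), carry-in 0) doesn't pin E yet; pick E=4 and continue, so E=4.
Step 3. [col 1: E + X ≡ J (mod 10)] several values work for X in column 1 (E + X ≡ J (mod 10), carry-in 0); try X=2, so X=2.
Step 4. [col 1: E + X ≡ J (mod 10)] column 1: given E=4, X=2, carry-in 0, and digits 1,2,4 already taken and all letters distinct, E+X≡J (mod 10) forces J=6, so J=6.
Step 5. [col 2: J + X ≡ T (mod 10)] column 2 reads J+X+carry(0)=T with J=6, X=2; with digits 1,2,4,6 already taken and all letters distinct, the only value for T is 8, so T=8.
Step 6. [col 3: E + C ≡ G (mod 10)] several values work for C in column 3 (E + C ≡ G (mod 10), carry-in 0); try C=5. So C=5.
Step 7. [col 3: E + C ≡ G (mod 10)] column 3 reads E+C+carry(0)=G with E=4, C=5; with digits 1,2,4,5,6,8 already taken and all letters distinct, the only value for G is 9. So G=9.
Step 8. [col 4: X + Z ≡ C (mod 10)] column 4 reads X+Z+carry(0)=C with X=2, C=5; with digits 1,2,4,5,6,8,9 already taken and all letters distinct, the only value for Z is 3. So Z=3.
Step 9. [col 5: Z + D ≡ Z (mod 10)] from column 5 (Z=3, carry-in 0, digits 1,2,3,4,5,6,8,9 already taken and all letters distinct): D must equal 0 ⇒ D=0.

Answer: C=5, D=0, E=4, G=9, J=6, T=8, W=1, X=2, Z=3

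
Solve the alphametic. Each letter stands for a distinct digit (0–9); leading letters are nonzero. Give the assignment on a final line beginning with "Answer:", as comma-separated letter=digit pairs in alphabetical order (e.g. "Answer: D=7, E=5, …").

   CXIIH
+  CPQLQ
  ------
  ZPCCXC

Step 1. [col 1: H + Q ≡ C (mod 10)] several values work for Q in column 1 (H + Q ≡ C (mod 10), carry-in 0); try Q=7. So Q=7.
Step 2. [col 1: H + Q ≡ C (mod 10)] several values work for H in column 1 (H + Q ≡ C (mod 10), carry-in 0); try H=9. So H=9.
Step 3. [Z] Z is the leading digit of a 6-digit sum of two 5-digit numbers; the final carry is exactly 1 ⇒ Z=1.
Step 4. [col 1: H + Q ≡ C (mod 10)] from column 1 (H=9, Q=7, carry-in 0, digits 1,7,9 already taken and all letters distinct): C must equal 6 ⇒ C=6.
Step 5. [col 2: I + L ≡ X (mod 10)] X=3 is one option consistent with column 2 (I + L ≡ X (mod 10), carry-in 1) — take it ⇒ X=3.
Step 6. [col 2: I + L ≡ X (mod 10)] no forcing yet in column 2 (carry-in 1); I=8 is free and consistent — try it, so I=8.
Step 7. [col 2: I + L ≡ X (mod 10)] from column 2 (I=8, X=3, carry-in 1, digits 1,3,6,7,8,9 already taken and all letters distinct): L must equal 4. So L=4.
Step 8. [col 4: X + P ≡ C (mod 10)] column 4 reads X+P+carry(1)=C with X=3, C=6; with digits 1,3,4,6,7,8,9 already taken and all letters distinct, the only value for P is 2 ⇒ P=2.

Answer: C=6, H=9, I=8, L=4, P=2, Q=7, X=3, Z=1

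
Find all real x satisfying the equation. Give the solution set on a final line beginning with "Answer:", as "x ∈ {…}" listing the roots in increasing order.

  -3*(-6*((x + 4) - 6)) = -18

Step 1. [-3*(-6*((x + 4) - 6)) = -18] leading coefficient -3: divide by -3, so div: -6*((x + 4) - 6) = 6.
Step 2. [-6*((x + 4) - 6) = 6] divide by the outer -6, so div: (x + 4) - 6 = -1.
Step 3. [(x + 4) - 6 = -1] add 6: x sits inside (… - 6). So sub: x + 4 = 5.
Step 4. [x + 4 = 5] the outer +4 inverts by subtracting 4 ⇒ sub: x = 1.

Answer: x ∈ {1}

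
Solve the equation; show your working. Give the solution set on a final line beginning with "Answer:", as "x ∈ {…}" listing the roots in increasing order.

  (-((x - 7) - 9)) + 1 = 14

Step 1. [(-((x - 7) - 9)) + 1 = 14] 1 comes off first (subtract 1), so sub: -((x - 7) - 9) = 13.
Step 2. [-((x - 7) - 9) = 13] LHS negated; negate both sides, so neg: (x - 7) - 9 = -13.
Step 3. [(x - 7) - 9 = -13] add 9: x sits inside (… - 9). So sub: x - 7 = -4.
Step 4. [x - 7 = -4] -7 is outermost — add 7 both sides ⇒ sub: x = 3.

Answer: x ∈ {3}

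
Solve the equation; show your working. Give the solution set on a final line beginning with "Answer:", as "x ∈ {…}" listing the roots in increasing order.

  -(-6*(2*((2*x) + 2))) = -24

Step 1. [-(-6*(2*((2*x) + 2))) = -24] leading − — multiply by −1. So neg: -6*(2*((2*x) + 2)) = 24.
Step 2. [-6*(2*((2*x) + 2)) = 24] leading coefficient -6: divide by -6. So div: 2*((2*x) + 2) = -4.
Step 3. [2*((2*x) + 2) = -4] 2·(inner) — divide through by 2. So div: (2*x) + 2 = -2.
Step 4. [(2*x) + 2 = -2] 2 divides every term; factor it out, so factor: x + 1 = -1.
Step 5. [x + 1 = -1] +1 is outermost — subtract 1 both sides. So sub: x = -2.

Answer: x ∈ {-2}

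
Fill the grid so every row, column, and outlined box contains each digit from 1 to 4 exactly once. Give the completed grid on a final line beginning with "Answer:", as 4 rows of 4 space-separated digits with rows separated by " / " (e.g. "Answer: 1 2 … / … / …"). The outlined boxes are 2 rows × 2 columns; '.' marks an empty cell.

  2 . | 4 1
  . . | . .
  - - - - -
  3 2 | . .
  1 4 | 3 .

Step 1. [r2c4∈{2,3}] in col 4, 3 fits only at r2c4. So r2c4=3.
Step 2. [r2c2∈{1}] r2c2 is down to just 1, so r2c2=1.
Step 3. [r2c1∈{4}] nothing but 4 survives at r2c1, so r2c1=4.
Step 4. [r3c4∈{4}] nothing but 4 survives at r3c4. So r3c4=4.
Step 5. [r1c2∈{3}] only 3 remains possible at r1c2. So r1c2=3.
Step 6. [r2c3∈{2}] r2c3's peers cover all but 2. So r2c3=2.
Step 7. [r4c4∈{2}] r4c4 has the single candidate 2. So r4c4=2.
Step 8. [r3c3∈{1}] r3c3 is down to just 1 ⇒ r3c3=1.

Answer: 2 3 4 1 / 4 1 2 3 / 3 2 1 4 / 1 4 3 2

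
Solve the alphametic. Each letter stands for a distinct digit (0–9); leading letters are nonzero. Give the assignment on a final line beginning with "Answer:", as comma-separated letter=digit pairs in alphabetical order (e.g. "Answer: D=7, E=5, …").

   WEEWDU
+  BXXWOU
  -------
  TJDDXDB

Step 1. [T] the sum has 7 digits but both addends have 6; that extra leading digit T is the final carry, namely 1, so T=1.
Step 2. [col 1: U + U ≡ B (mod 10)] no forcing yet in column 1 (carry-in 0); U=6 is free and consistent — try it. So U=6.
Step 3. [col 1: U + U ≡ B (mod 10)] column 1: given U=6, carry-in 0, and digits 1,6 already taken and all letters distinct, U+U≡B (mod 10) forces B=2, so B=2.
Step 4. [col 2: D + O ≡ D (mod 10)] from column 2 (nothing yet, carry-in 1, digits 1,2,6 already taken and all letters distinct): O must equal 9 ⇒ O=9.
Step 5. [col 2: D + O ≡ D (mod 10)] no forcing yet in column 2 (carry-in 1); D=4 is free and consistent — try it ⇒ D=4.
Step 6. [col 3: W + W ≡ X (mod 10)] several values work for X in column 3 (W + W ≡ X (mod 10), carry-in 1); try X=5, so X=5.
Step 7. [col 3: W + W ≡ X (mod 10)] in column 3 we have W+W≡X with carry-in 1; given X=5 and digits 1,2,4,5,6,9 already taken and all letters distinct, that pins W to 7. So W=7.
Step 8. [col 4: E + X ≡ D (mod 10)] column 4: given X=5, D=4, carry-in 1, and digits 1,2,4,5,6,7,9 already taken and all letters distinct, E+X≡D (mod 10) forces E=8. So E=8.
Step 9. [col 6: W + B ≡ J (mod 10)] in column 6 we have W+B≡J with carry-in 1; given W=7, B=2 and digits 1,2,4,5,6,7,8,9 already taken and all letters distinct, that pins J to 0, so J=0.

Answer: B=2, D=4, E=8, J=0, O=9, T=1, U=6, W=7, X=5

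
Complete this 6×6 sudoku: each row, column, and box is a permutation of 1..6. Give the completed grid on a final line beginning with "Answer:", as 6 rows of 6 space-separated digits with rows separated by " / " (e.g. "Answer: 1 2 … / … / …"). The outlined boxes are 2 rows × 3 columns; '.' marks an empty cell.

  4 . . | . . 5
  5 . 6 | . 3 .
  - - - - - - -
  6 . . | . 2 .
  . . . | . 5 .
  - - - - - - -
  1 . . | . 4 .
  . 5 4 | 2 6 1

Step 1. [r5c6∈{3}] only 3 remains possible at r5c6 ⇒ r5c6=3.
Step 2. [r3c6∈{4}] r3c6 is down to just 4 ⇒ r3c6=4.
Step 3. [r1c5∈{1}] r1c5's peers cover all but 1 ⇒ r1c5=1.
Step 4. [r5c3∈{2}] r5c3's peers cover all but 2 ⇒ r5c3=2.
Step 5. [r2c2∈{1,2}] r2c2 is the only open cell in row 2 admitting 1, so r2c2=1.
Step 6. [r3c2∈{3}] r3c2 has the single candidate 3. So r3c2=3.
Step 7. [r4c3∈{1}] only 1 remains possible at r4c3, so r4c3=1.
Step 8. [r1c4∈{6}] r1c4 is down to just 6. So r1c4=6.
Step 9. [r4c2∈{2,4}] 4 has one home in row 4: r4c2 ⇒ r4c2=4.
Step 10. [r5c2∈{6}] only 6 remains possible at r5c2, so r5c2=6.
Step 11. [r2c4∈{4}] nothing but 4 survives at r2c4 ⇒ r2c4=4.
Step 12. [r1c2∈{2}] nothing but 2 survives at r1c2 ⇒ r1c2=2.
Step 13. [r5c4∈{5}] r5c4 is down to just 5 ⇒ r5c4=5.
Step 14. [r3c4∈{1}] only 1 remains possible at r3c4 ⇒ r3c4=1.
Step 15. [r2c6∈{2}] r2c6 is down to just 2, so r2c6=2.
Step 16. [r6c1∈{3}] r6c1's peers cover all but 3 ⇒ r6c1=3.
Step 17. [r4c6∈{6}] r4c6's peers cover all but 6 ⇒ r4c6=6.
Step 18. [r4c1∈{2}] r4c1's peers cover all but 2. So r4c1=2.
Step 19. [r4c4∈{3}] r4c4's peers cover all but 3, so r4c4=3.
Step 20. [r1c3∈{3}] r1c3 is down to just 3 ⇒ r1c3=3.
Step 21. [r3c3∈{5}] r3c3's peers cover all but 5. So r3c3=5.

Answer: 4 2 3 6 1 5 / 5 1 6 4 3 2 / 6 3 5 1 2 4 / 2 4 1 3 5 6 / 1 6 2 5 4 3 / 3 5 4 2 6 1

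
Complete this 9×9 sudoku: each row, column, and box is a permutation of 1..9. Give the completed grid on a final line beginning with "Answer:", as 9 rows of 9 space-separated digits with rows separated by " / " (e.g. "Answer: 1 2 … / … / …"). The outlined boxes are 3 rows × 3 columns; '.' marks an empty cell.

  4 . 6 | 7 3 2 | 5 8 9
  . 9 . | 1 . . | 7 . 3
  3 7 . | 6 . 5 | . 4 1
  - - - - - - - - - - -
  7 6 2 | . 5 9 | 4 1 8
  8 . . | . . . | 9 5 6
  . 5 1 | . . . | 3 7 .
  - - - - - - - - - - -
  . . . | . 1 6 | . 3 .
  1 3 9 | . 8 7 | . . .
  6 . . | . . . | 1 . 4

Step 1. [r7c4∈{2,4,5,9}] r7c4 is the only open cell in row 7 admitting 9, so r7c4=9.
Step 2. [r9c5∈{2}] only 2 remains possible at r9c5, so r9c5=2.
Step 3. [r7c2∈{2,4,8}] across col 2, 2 lands solely at r7c2, so r7c2=2.
Step 4. [r7c1∈{5}] r7c1 has the single candidate 5 ⇒ r7c1=5.
Step 5. [r5c2∈{4}] only 4 remains possible at r5c2, so r5c2=4.
Step 6. [r3c3∈{8}] r3c3's peers cover all but 8. So r3c3=8.
Step 7. [r6c4∈{2,4,8}] r6c4 is the only open cell in col 4 admitting 8. So r6c4=8.
Step 8. [r4c4∈{3}] r4c4 is down to just 3. So r4c4=3.
Step 9. [r8c9∈{2,5}] across col 9, 5 lands solely at r8c9. So r8c9=5.
Step 10. [r2c5∈{4}] only 4 remains possible at r2c5. So r2c5=4.
Step 11. [r2c8∈{2,6}] r2c8 is the only open cell in row 2 admitting 6 ⇒ r2c8=6.
Step 12. [r7c3∈{4,7}] in row 7, 4 fits only at r7c3 ⇒ r7c3=4.
Step 13. [r8c8∈{2}] r8c8 is down to just 2 ⇒ r8c8=2.
Step 14. [r6c1∈{9}] r6c1 has the single candidate 9. So r6c1=9.
Step 15. [r5c6∈{1}] only 1 remains possible at r5c6, so r5c6=1.
Step 16. [r8c4∈{4}] only 4 remains possible at r8c4. So r8c4=4.
Step 17. [r6c9∈{2}] r6c9's peers cover all but 2. So r6c9=2.
Step 18. [r9c6∈{3}] nothing but 3 survives at r9c6, so r9c6=3.
Step 19. [r7c7∈{8}] only 8 remains possible at r7c7, so r7c7=8.
Step 20. [r8c7∈{6}] r8c7 has the single candidate 6, so r8c7=6.
Step 21. [r1c2∈{1}] r1c2 has the single candidate 1 ⇒ r1c2=1.
Step 22. [r5c3∈{3}] only 3 remains possible at r5c3. So r5c3=3.
Step 23. [r3c7∈{2}] r3c7 is down to just 2. So r3c7=2.
Step 24. [r9c3∈{7}] only 7 remains possible at r9c3. So r9c3=7.
Step 25. [r6c6∈{4}] r6c6 has the single candidate 4 ⇒ r6c6=4.
Step 26. [r9c4∈{5}] only 5 remains possible at r9c4. So r9c4=5.
Step 27. [r2c1∈{2}] r2c1's peers cover all but 2 ⇒ r2c1=2.
Step 28. [r2c3∈{5}] only 5 remains possible at r2c3 ⇒ r2c3=5.
Step 29. [r5c5∈{7}] r5c5 has the single candidate 7 ⇒ r5c5=7.
Step 30. [r9c2∈{8}] r9c2 is down to just 8. So r9c2=8.
Step 31. [r2c6∈{8}] r2c6 is down to just 8. So r2c6=8.
Step 32. [r7c9∈{7}] r7c9's peers cover all but 7. So r7c9=7.
Step 33. [r6c5∈{6}] nothing but 6 survives at r6c5, so r6c5=6.
Step 34. [r5c4∈{2}] only 2 remains possible at r5c4. So r5c4=2.
Step 35. [r9c8∈{9}] only 9 remains possible at r9c8. So r9c8=9.
Step 36. [r3c5∈{9}] r3c5's peers cover all but 9. So r3c5=9.

Answer: 4 1 6 7 3 2 5 8 9 / 2 9 5 1 4 8 7 6 3 / 3 7 8 6 9 5 2 4 1 / 7 6 2 3 5 9 4 1 8 / 8 4 3 2 7 1 9 5 6 / 9 5 1 8 6 4 3 7 2 / 5 2 4 9 1 6 8 3 7 / 1 3 9 4 8 7 6 2 5 / 6 8 7 5 2 3 1 9 4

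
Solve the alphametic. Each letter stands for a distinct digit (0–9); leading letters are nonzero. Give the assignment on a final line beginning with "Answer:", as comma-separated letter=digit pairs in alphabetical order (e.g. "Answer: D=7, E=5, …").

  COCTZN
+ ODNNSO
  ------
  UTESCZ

Step 1. [col 1: N + O ≡ Z (mod 10)] several values work for O in column 1 (N + O ≡ Z (mod 10), carry-in 0); try O=2, so O=2.
Step 2. [col 1: N + O ≡ Z (mod 10)] column 1 (N + O ≡ Z (mod 10), carry-in 0) doesn't pin Z yet; pick Z=7 and continue. So Z=7.
Step 3. [col 1: N + O ≡ Z (mod 10)] column 1: given O=2, Z=7, carry-in 0, and digits 2,7 already taken and all letters distinct, N+O≡Z (mod 10) forces N=5 ⇒ N=5.
Step 4. [col 2: Z + S ≡ C (mod 10)] no forcing yet in column 2 (carry-in 0); S=9 is free and consistent — try it. So S=9.
Step 5. [col 2: Z + S ≡ C (mod 10)] column 2 reads Z+S+carry(0)=C with Z=7, S=9; with digits 2,5,7,9 already taken and all letters distinct, the only value for C is 6, so C=6.
Step 6. [col 3: T + N ≡ S (mod 10)] column 3: given N=5, S=9, carry-in 1, and digits 2,5,6,7,9 already taken and all letters distinct, T+N≡S (mod 10) forces T=3 ⇒ T=3.
Step 7. [col 4: C + N ≡ E (mod 10)] from column 4 (C=6, N=5, carry-in 0, digits 2,3,5,6,7,9 already taken and all letters distinct): E must equal 1. So E=1.
Step 8. [col 5: O + D ≡ T (mod 10)] column 5 reads O+D+carry(1)=T with O=2, T=3; with digits 1,2,3,5,6,7,9 already taken and all letters distinct, the only value for D is 0, so D=0.
Step 9. [col 6: C + O ≡ U (mod 10)] column 6: given C=6, O=2, carry-in 0, and digits 0,1,2,3,5,6,7,9 already taken and all letters distinct, C+O≡U (mod 10) forces U=8, so U=8.

Answer: C=6, D=0, E=1, N=5, O=2, S=9, T=3, U=8, Z=7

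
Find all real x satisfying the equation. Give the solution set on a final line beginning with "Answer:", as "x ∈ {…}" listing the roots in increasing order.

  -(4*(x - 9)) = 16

Step 1. [-(4*(x - 9)) = 16] leading − — multiply by −1, so neg: 4*(x - 9) = -16.
Step 2. [4*(x - 9) = -16] 4·(inner) — divide through by 4 ⇒ div: x - 9 = -4.
Step 3. [x - 9 = -4] 9 comes off first (add 9) ⇒ sub: x = 5.

Answer: x ∈ {5}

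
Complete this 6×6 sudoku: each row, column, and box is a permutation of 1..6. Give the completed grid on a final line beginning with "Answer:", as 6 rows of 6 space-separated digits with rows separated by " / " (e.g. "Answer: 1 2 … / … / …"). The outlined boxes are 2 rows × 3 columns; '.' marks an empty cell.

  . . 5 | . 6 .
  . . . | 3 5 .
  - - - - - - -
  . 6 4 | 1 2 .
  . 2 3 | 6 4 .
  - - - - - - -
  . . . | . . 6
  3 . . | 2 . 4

Step 1. [r2c1∈{1,2,4,6}] in col 1, 6 fits only at r2c1, so r2c1=6.
Step 2. [r2c2∈{1,4}] r2c2 is the only open cell in row 2 admitting 4, so r2c2=4.
Step 3. [r5c1∈{1,2,4,5}] in row 5, 4 fits only at r5c1. So r5c1=4.
Step 4. [r1c1∈{1,2}] across col 1, 2 lands solely at r1c1, so r1c1=2.
Step 5. [r2c3∈{1}] r2c3's peers cover all but 1, so r2c3=1.
Step 6. [r3c1∈{5}] r3c1 is down to just 5, so r3c1=5.
Step 7. [r6c2∈{1,5}] in row 6, 5 fits only at r6c2. So r6c2=5.
Step 8. [r5c5∈{1,3}] r5c5 is the only open cell in row 5 admitting 3, so r5c5=3.
Step 9. [r4c1∈{1}] r4c1's peers cover all but 1, so r4c1=1.
Step 10. [r3c6∈{3}] only 3 remains possible at r3c6. So r3c6=3.
Step 11. [r4c6∈{5}] nothing but 5 survives at r4c6. So r4c6=5.
Step 12. [r1c6∈{1}] r1c6's peers cover all but 1, so r1c6=1.
Step 13. [r6c3∈{6}] nothing but 6 survives at r6c3. So r6c3=6.
Step 14. [r5c4∈{5}] only 5 remains possible at r5c4 ⇒ r5c4=5.
Step 15. [r6c5∈{1}] only 1 remains possible at r6c5, so r6c5=1.
Step 16. [r1c2∈{3}] r1c2 is down to just 3 ⇒ r1c2=3.
Step 17. [r2c6∈{2}] only 2 remains possible at r2c6, so r2c6=2.
Step 18. [r5c3∈{2}] r5c3's peers cover all but 2 ⇒ r5c3=2.
Step 19. [r5c2∈{1}] only 1 remains possible at r5c2 ⇒ r5c2=1.
Step 20. [r1c4∈{4}] nothing but 4 survives at r1c4. So r1c4=4.

Answer: 2 3 5 4 6 1 / 6 4 1 3 5 2 / 5 6 4 1 2 3 / 1 2 3 6 4 5 / 4 1 2 5 3 6 / 3 5 6 2 1 4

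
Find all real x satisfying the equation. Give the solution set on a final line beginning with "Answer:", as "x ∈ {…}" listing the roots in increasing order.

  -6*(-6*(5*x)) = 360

Step 1. [-6*(-6*(5*x)) = 360] divide by the outer -6. So div: -6*(5*x) = -60.
Step 2. [-6*(5*x) = -60] divide by the outer -6. So div: 5*x = 10.
Step 3. [5*x = 10] 5·(inner) — divide through by 5. So div: x = 2.

Answer: x ∈ {2}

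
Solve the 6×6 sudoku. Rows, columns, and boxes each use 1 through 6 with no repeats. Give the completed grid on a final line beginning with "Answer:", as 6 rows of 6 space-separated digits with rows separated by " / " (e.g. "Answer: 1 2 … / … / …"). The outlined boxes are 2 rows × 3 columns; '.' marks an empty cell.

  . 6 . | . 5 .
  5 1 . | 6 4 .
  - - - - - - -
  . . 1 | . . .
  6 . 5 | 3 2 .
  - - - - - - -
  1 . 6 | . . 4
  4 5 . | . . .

Step 1. [r6c5∈{1,3,6}] 1 has one home in col 5: r6c5 ⇒ r6c5=1.
Step 2. [r6c4∈{2}] r6c4 has the single candidate 2. So r6c4=2.
Step 3. [r6c3∈{3}] only 3 remains possible at r6c3. So r6c3=3.
Step 4. [r3c2∈{2,3,4}] in col 2, 3 fits only at r3c2 ⇒ r3c2=3.
Step 5. [r2c3∈{2}] r2c3 is down to just 2, so r2c3=2.
Step 6. [r1c6∈{1,2,3}] 2 has one home in row 1: r1c6 ⇒ r1c6=2.
Step 7. [r3c6∈{5,6}] in col 6, 5 fits only at r3c6 ⇒ r3c6=5.
Step 8. [r4c6∈{1}] r4c6 is down to just 1. So r4c6=1.
Step 9. [r3c5∈{6}] r3c5's peers cover all but 6 ⇒ r3c5=6.
Step 10. [r1c1∈{3}] only 3 remains possible at r1c1 ⇒ r1c1=3.
Step 11. [r5c2∈{2}] r5c2 has the single candidate 2. So r5c2=2.
Step 12. [r5c5∈{3}] r5c5's peers cover all but 3. So r5c5=3.
Step 13. [r1c4∈{1}] r1c4 has the single candidate 1 ⇒ r1c4=1.
Step 14. [r5c4∈{5}] nothing but 5 survives at r5c4, so r5c4=5.
Step 15. [r1c3∈{4}] r1c3 is down to just 4, so r1c3=4.
Step 16. [r4c2∈{4}] only 4 remains possible at r4c2. So r4c2=4.
Step 17. [r6c6∈{6}] r6c6's peers cover all but 6, so r6c6=6.
Step 18. [r3c4∈{4}] r3c4 is down to just 4, so r3c4=4.
Step 19. [r2c6∈{3}] nothing but 3 survives at r2c6, so r2c6=3.
Step 20. [r3c1∈{2}] r3c1 is down to just 2, so r3c1=2.

Answer: 3 6 4 1 5 2 / 5 1 2 6 4 3 / 2 3 1 4 6 5 / 6 4 5 3 2 1 / 1 2 6 5 3 4 / 4 5 3 2 1 6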